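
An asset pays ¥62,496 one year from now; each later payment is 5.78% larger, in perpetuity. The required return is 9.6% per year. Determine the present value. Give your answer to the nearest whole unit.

Periodic rate r = 0.096 per year.
Growing perpetuity (Gordon): PV = PMT₁ / (r − g) = 62,496 / (r − 0.0578) = ¥1,636,021.

¥1,636,021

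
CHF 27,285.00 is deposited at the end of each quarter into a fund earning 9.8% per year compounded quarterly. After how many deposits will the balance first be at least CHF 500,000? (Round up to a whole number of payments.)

16 payments

Periodic rate r = 0.098/4 per quarter; n is counted in quarters.
Ordinary annuity FV: 500,000 = 27,285 × [((1+r)^n − 1)/r].
(1+r)^n = 1 + 500,000 × r / 27,285, so n = ln(1 + 500,000·r/27,285) / ln(1+r) = 15.32.
Round up to a whole number of payments: n = 16.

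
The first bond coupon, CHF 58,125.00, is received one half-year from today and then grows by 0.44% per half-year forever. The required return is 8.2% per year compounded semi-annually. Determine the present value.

Periodic rate r = 0.082/2 per half-year.
Growing perpetuity (Gordon): PV = PMT₁ / (r − g) = 58,125 / (r − 0.0044) = CHF 1,588,114.75.

CHF 1,588,114.75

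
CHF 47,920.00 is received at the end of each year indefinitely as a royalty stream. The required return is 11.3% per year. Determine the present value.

Periodic rate r = 0.113 per year.
Level perpetuity: PV = PMT / r = 47,920 / (0.113) = CHF 424,070.80.

CHF 424,070.80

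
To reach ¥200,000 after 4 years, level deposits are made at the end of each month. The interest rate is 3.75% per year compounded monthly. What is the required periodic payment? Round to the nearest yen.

¥3,868

Level ordinary annuity; solve FV = PMT × [((1+r)^n − 1)/r] for PMT.
Periodic rate r = 0.0375/12 per month; n is counted in months.
With n = 48: PMT = 200,000 / ([((1+r)^n − 1)/r]) = ¥3,868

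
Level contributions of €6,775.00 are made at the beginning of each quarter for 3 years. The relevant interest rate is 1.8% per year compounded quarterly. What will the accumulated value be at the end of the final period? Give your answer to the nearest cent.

This is an annuity due: 12 deposits of €6,775.00 at the beginning of each quarter.
Periodic rate r = 0.018/4 per quarter; n is counted in quarters.
FV = PMT × [((1+r)^n − 1)/r] × (1+r) = 6,775 × [(1+r)^12 − 1] / r × (1+r) = €83,717.71

€83,717.71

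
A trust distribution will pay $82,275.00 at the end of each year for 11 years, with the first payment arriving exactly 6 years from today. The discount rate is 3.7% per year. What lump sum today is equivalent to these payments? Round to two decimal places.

Ordinary annuity of 11 payments, first payment at period 6.
Periodic rate r = 0.037 per year.
The ordinary-annuity PV formula values the stream one period before the first payment (period 5); discount that back 5 periods:
PV₀ = 82,275 × [1 − (1+r)^−11] / r × (1+r)^−5 = $610,881.23

$610,881.23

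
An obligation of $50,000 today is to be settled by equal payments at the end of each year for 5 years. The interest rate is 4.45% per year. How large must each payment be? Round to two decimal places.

$11,373.72

Level ordinary annuity; solve PV = PMT × [(1 − (1+r)^−n)/r] for PMT.
Periodic rate r = 0.0445 per year.
With n = 5: PMT = 50,000 / ([(1 − (1+r)^−n)/r]) = $11,373.72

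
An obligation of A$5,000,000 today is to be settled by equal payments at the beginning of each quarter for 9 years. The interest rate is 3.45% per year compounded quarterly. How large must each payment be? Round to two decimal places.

Level annuity due; solve PV = PMT × [(1 − (1+r)^−n)/r] × (1+r) for PMT.
Periodic rate r = 0.0345/4 per quarter; n is counted in quarters.
With n = 36: PMT = 5,000,000 / ([(1 − (1+r)^−n)/r] × (1+r)) = A$160,772.14

A$160,772.14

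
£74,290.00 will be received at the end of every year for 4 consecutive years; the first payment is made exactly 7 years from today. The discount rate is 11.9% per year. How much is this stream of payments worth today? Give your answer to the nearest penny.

Ordinary annuity of 4 payments, first payment at period 7.
Periodic rate r = 0.119 per year.
The ordinary-annuity PV formula values the stream one period before the first payment (period 6); discount that back 6 periods:
PV₀ = 74,290 × [1 − (1+r)^−4] / r × (1+r)^−6 = £115,175.44

£115,175.44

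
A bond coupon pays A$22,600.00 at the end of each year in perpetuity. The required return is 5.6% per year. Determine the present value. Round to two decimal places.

A$403,571.43

Periodic rate r = 0.056 per year.
Level perpetuity: PV = PMT / r = 22,600 / (0.056) = A$403,571.43.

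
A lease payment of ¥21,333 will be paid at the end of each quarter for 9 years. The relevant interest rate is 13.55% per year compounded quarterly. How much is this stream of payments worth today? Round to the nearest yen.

¥439,945

This is an ordinary annuity: 36 payments of ¥21,333 at the end of each quarter.
Periodic rate r = 0.1355/4 per quarter; n is counted in quarters.
PV = PMT × [(1 − (1+r)^−n)/r] = 21,333 × [1 − (1+r)^−36] / r = ¥439,945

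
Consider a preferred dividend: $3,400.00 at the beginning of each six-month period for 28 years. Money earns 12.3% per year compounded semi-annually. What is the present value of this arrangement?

$56,609.62

This is an annuity due: 56 payments of $3,400.00 at the beginning of each six-month period.
Periodic rate r = 0.123/2 per half-year; n is counted in half-years.
PV = PMT × [(1 − (1+r)^−n)/r] × (1+r) = 3,400 × [1 − (1+r)^−56] / r × (1+r) = $56,609.62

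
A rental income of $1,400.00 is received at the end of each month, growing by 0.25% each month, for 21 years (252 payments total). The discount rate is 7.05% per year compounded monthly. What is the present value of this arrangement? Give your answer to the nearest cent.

Periodic rate r = 0.0705/12 per month; n is counted in months.
Growing ordinary annuity: PV = PMT₁ × [1 − ((1+g)/(1+r))^n] / (r − g) = 1,400 × [1 − ((1+0.0025)/(1+r))^252] / (r − 0.0025) = $236,975.93.

$236,975.93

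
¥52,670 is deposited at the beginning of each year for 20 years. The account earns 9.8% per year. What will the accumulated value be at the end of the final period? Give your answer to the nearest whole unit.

¥3,238,008

This is an annuity due: 20 deposits of ¥52,670 at the beginning of each year.
Periodic rate r = 0.098 per year.
FV = PMT × [((1+r)^n − 1)/r] × (1+r) = 52,670 × [(1+r)^20 − 1] / r × (1+r) = ¥3,238,008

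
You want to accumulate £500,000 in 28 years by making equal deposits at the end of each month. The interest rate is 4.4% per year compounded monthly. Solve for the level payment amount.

Level ordinary annuity; solve FV = PMT × [((1+r)^n − 1)/r] for PMT.
Periodic rate r = 0.044/12 per month; n is counted in months.
With n = 336: PMT = 500,000 / ([((1+r)^n − 1)/r]) = £757.46

£757.46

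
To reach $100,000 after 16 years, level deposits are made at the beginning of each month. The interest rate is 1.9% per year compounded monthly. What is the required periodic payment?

Level annuity due; solve FV = PMT × [((1+r)^n − 1)/r] × (1+r) for PMT.
Periodic rate r = 0.019/12 per month; n is counted in months.
With n = 192: PMT = 100,000 / ([((1+r)^n − 1)/r] × (1+r)) = $445.38

$445.38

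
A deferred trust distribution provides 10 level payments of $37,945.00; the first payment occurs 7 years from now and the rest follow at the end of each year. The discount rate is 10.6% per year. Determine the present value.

$124,165.81

Ordinary annuity of 10 payments, first payment at period 7.
Periodic rate r = 0.106 per year.
The ordinary-annuity PV formula values the stream one period before the first payment (period 6); discount that back 6 periods:
PV₀ = 37,945 × [1 − (1+r)^−10] / r × (1+r)^−6 = $124,165.81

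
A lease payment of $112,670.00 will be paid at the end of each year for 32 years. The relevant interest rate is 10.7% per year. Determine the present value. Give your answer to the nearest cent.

$1,012,280.70

This is an ordinary annuity: 32 payments of $112,670.00 at the end of each year.
Periodic rate r = 0.107 per year.
PV = PMT × [(1 − (1+r)^−n)/r] = 112,670 × [1 − (1+r)^−32] / r = $1,012,280.70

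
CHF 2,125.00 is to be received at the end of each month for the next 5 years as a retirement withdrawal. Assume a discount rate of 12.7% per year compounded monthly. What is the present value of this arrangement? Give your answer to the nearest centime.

CHF 94,027.40

This is an ordinary annuity: 60 payments of CHF 2,125.00 at the end of each month.
Periodic rate r = 0.127/12 per month; n is counted in months.
PV = PMT × [(1 − (1+r)^−n)/r] = 2,125 × [1 − (1+r)^−60] / r = CHF 94,027.40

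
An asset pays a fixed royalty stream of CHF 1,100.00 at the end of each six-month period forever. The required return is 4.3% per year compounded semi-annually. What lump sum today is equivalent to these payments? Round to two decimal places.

CHF 51,162.79

Periodic rate r = 0.043/2 per half-year.
Level perpetuity: PV = PMT / r = 1,100 / (0.043/2) = CHF 51,162.79.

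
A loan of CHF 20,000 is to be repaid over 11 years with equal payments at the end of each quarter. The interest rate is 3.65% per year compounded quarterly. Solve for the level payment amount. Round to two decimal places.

Level ordinary annuity; solve PV = PMT × [(1 − (1+r)^−n)/r] for PMT.
Periodic rate r = 0.0365/4 per quarter; n is counted in quarters.
With n = 44: PMT = 20,000 / ([(1 − (1+r)^−n)/r]) = CHF 553.93

CHF 553.93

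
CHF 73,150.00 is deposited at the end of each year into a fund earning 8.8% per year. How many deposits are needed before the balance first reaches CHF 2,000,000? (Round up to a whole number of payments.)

15 payments

Periodic rate r = 0.088 per year.
Ordinary annuity FV: 2,000,000 = 73,150 × [((1+r)^n − 1)/r].
(1+r)^n = 1 + 2,000,000 × r / 73,150, so n = ln(1 + 2,000,000·r/73,150) / ln(1+r) = 14.53.
Round up to a whole number of payments: n = 15.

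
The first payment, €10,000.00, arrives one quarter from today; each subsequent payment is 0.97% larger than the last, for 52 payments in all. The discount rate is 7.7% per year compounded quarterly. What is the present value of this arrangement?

€405,317.47

Periodic rate r = 0.077/4 per quarter; n is counted in quarters.
Growing ordinary annuity: PV = PMT₁ × [1 − ((1+g)/(1+r))^n] / (r − g) = 10,000 × [1 − ((1+0.0097)/(1+r))^52] / (r − 0.0097) = €405,317.47.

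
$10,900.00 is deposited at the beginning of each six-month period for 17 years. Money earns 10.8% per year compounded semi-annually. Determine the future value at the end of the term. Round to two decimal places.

$1,059,151.52

This is an annuity due: 34 deposits of $10,900.00 at the beginning of each six-month period.
Periodic rate r = 0.108/2 per half-year; n is counted in half-years.
FV = PMT × [((1+r)^n − 1)/r] × (1+r) = 10,900 × [(1+r)^34 − 1] / r × (1+r) = $1,059,151.52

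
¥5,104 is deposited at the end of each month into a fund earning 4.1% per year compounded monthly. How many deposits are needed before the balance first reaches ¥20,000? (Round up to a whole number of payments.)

Periodic rate r = 0.041/12 per month; n is counted in months.
Ordinary annuity FV: 20,000 = 5,104 × [((1+r)^n − 1)/r].
(1+r)^n = 1 + 20,000 × r / 5,104, so n = ln(1 + 20,000·r/5,104) / ln(1+r) = 3.90.
Round up to a whole number of payments: n = 4.

4 payments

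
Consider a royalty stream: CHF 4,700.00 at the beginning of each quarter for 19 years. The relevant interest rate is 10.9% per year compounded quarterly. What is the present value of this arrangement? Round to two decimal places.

CHF 154,214.51

This is an annuity due: 76 payments of CHF 4,700.00 at the beginning of each quarter.
Periodic rate r = 0.109/4 per quarter; n is counted in quarters.
PV = PMT × [(1 − (1+r)^−n)/r] × (1+r) = 4,700 × [1 − (1+r)^−76] / r × (1+r) = CHF 154,214.51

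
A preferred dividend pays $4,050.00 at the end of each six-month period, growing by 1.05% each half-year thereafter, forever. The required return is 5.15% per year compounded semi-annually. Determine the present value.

Periodic rate r = 0.0515/2 per half-year.
Growing perpetuity (Gordon): PV = PMT₁ / (r − g) = 4,050 / (r − 0.0105) = $265,573.77.

$265,573.77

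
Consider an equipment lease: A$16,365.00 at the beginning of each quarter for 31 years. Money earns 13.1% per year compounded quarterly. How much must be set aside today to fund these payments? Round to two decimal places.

This is an annuity due: 124 payments of A$16,365.00 at the beginning of each quarter.
Periodic rate r = 0.131/4 per quarter; n is counted in quarters.
PV = PMT × [(1 − (1+r)^−n)/r] × (1+r) = 16,365 × [1 − (1+r)^−124] / r × (1+r) = A$506,569.03

A$506,569.03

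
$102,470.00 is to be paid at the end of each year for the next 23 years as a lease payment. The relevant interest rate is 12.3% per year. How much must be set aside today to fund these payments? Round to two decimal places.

This is an ordinary annuity: 23 payments of $102,470.00 at the end of each year.
Periodic rate r = 0.123 per year.
PV = PMT × [(1 − (1+r)^−n)/r] = 102,470 × [1 − (1+r)^−23] / r = $775,285.52

$775,285.52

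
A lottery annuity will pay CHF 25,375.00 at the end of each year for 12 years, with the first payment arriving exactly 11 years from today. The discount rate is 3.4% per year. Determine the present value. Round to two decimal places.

CHF 176,557.93

Ordinary annuity of 12 payments, first payment at period 11.
Periodic rate r = 0.034 per year.
The ordinary-annuity PV formula values the stream one period before the first payment (period 10); discount that back 10 periods:
PV₀ = 25,375 × [1 − (1+r)^−12] / r × (1+r)^−10 = CHF 176,557.93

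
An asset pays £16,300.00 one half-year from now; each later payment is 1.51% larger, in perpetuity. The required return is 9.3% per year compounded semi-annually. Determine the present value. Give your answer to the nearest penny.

Periodic rate r = 0.093/2 per half-year.
Growing perpetuity (Gordon): PV = PMT₁ / (r − g) = 16,300 / (r − 0.0151) = £519,108.28.

£519,108.28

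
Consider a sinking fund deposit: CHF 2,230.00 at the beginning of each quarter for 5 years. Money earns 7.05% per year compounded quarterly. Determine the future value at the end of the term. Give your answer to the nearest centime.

This is an annuity due: 20 deposits of CHF 2,230.00 at the beginning of each quarter.
Periodic rate r = 0.0705/4 per quarter; n is counted in quarters.
FV = PMT × [((1+r)^n − 1)/r] × (1+r) = 2,230 × [(1+r)^20 − 1] / r × (1+r) = CHF 53,852.78

CHF 53,852.78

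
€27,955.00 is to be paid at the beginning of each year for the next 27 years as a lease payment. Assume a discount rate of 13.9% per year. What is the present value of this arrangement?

This is an annuity due: 27 payments of €27,955.00 at the beginning of each year.
Periodic rate r = 0.139 per year.
PV = PMT × [(1 − (1+r)^−n)/r] × (1+r) = 27,955 × [1 − (1+r)^−27] / r × (1+r) = €222,249.42

€222,249.42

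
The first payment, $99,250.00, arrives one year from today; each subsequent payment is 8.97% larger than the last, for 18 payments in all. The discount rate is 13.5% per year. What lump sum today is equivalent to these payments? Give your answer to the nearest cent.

$1,138,425.43

Periodic rate r = 0.135 per year.
Growing ordinary annuity: PV = PMT₁ × [1 − ((1+g)/(1+r))^n] / (r − g) = 99,250 × [1 − ((1+0.0897)/(1+r))^18] / (r − 0.0897) = $1,138,425.43.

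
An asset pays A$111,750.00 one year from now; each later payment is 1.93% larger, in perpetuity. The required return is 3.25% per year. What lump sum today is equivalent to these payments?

Periodic rate r = 0.0325 per year.
Growing perpetuity (Gordon): PV = PMT₁ / (r − g) = 111,750 / (r − 0.0193) = A$8,465,909.09.

A$8,465,909.09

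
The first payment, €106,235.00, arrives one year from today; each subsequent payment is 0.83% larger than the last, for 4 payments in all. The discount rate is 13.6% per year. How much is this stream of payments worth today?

Periodic rate r = 0.136 per year.
Growing ordinary annuity: PV = PMT₁ × [1 − ((1+g)/(1+r))^n] / (r − g) = 106,235 × [1 − ((1+0.0083)/(1+r))^4] / (r − 0.0083) = €315,586.54.

€315,586.54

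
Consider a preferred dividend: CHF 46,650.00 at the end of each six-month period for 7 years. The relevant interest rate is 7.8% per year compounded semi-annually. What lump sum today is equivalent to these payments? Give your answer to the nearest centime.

This is an ordinary annuity: 14 payments of CHF 46,650.00 at the end of each six-month period.
Periodic rate r = 0.078/2 per half-year; n is counted in half-years.
PV = PMT × [(1 − (1+r)^−n)/r] = 46,650 × [1 − (1+r)^−14] / r = CHF 496,038.86

CHF 496,038.86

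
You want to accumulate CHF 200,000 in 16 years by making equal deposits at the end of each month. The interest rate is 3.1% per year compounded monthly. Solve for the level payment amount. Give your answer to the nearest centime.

CHF 805.92

Level ordinary annuity; solve FV = PMT × [((1+r)^n − 1)/r] for PMT.
Periodic rate r = 0.031/12 per month; n is counted in months.
With n = 192: PMT = 200,000 / ([((1+r)^n − 1)/r]) = CHF 805.92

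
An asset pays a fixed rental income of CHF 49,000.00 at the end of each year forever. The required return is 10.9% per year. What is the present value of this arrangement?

CHF 449,541.28

Periodic rate r = 0.109 per year.
Level perpetuity: PV = PMT / r = 49,000 / (0.109) = CHF 449,541.28.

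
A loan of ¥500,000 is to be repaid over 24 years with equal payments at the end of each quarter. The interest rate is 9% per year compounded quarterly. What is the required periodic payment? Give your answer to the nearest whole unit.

¥12,757

Level ordinary annuity; solve PV = PMT × [(1 − (1+r)^−n)/r] for PMT.
Periodic rate r = 0.09/4 per quarter; n is counted in quarters.
With n = 96: PMT = 500,000 / ([(1 − (1+r)^−n)/r]) = ¥12,757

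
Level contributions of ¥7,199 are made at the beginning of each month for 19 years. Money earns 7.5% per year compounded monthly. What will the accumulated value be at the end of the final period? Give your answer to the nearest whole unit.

This is an annuity due: 228 deposits of ¥7,199 at the beginning of each month.
Periodic rate r = 0.075/12 per month; n is counted in months.
FV = PMT × [((1+r)^n − 1)/r] × (1+r) = 7,199 × [(1+r)^228 − 1] / r × (1+r) = ¥3,638,757

¥3,638,757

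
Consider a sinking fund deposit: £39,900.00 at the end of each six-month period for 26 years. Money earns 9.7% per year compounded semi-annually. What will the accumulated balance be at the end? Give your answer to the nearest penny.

This is an ordinary annuity: 52 deposits of £39,900.00 at the end of each six-month period.
Periodic rate r = 0.097/2 per half-year; n is counted in half-years.
FV = PMT × [((1+r)^n − 1)/r] = 39,900 × [(1+r)^52 − 1] / r = £8,833,153.05

£8,833,153.05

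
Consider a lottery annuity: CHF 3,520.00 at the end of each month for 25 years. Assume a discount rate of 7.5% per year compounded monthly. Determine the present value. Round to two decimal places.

CHF 476,325.04

This is an ordinary annuity: 300 payments of CHF 3,520.00 at the end of each month.
Periodic rate r = 0.075/12 per month; n is counted in months.
PV = PMT × [(1 − (1+r)^−n)/r] = 3,520 × [1 − (1+r)^−300] / r = CHF 476,325.04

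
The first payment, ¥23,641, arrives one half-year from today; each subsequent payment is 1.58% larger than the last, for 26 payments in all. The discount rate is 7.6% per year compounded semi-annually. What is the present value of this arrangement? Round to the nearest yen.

Periodic rate r = 0.076/2 per half-year; n is counted in half-years.
Growing ordinary annuity: PV = PMT₁ × [1 − ((1+g)/(1+r))^n] / (r − g) = 23,641 × [1 − ((1+0.0158)/(1+r))^26] / (r − 0.0158) = ¥457,901.

¥457,901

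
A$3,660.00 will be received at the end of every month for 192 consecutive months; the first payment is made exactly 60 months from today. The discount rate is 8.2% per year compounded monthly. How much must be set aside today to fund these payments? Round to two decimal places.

Ordinary annuity of 192 payments, first payment at period 60.
Periodic rate r = 0.082/12 per month; n is counted in months.
The ordinary-annuity PV formula values the stream one period before the first payment (period 59); discount that back 59 periods:
PV₀ = 3,660 × [1 − (1+r)^−192] / r × (1+r)^−59 = A$261,447.81

A$261,447.81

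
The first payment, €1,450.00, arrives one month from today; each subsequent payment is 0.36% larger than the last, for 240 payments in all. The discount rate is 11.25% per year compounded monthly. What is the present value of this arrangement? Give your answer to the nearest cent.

Periodic rate r = 0.1125/12 per month; n is counted in months.
Growing ordinary annuity: PV = PMT₁ × [1 − ((1+g)/(1+r))^n] / (r − g) = 1,450 × [1 − ((1+0.0036)/(1+r))^240] / (r − 0.0036) = €187,730.00.

€187,730.00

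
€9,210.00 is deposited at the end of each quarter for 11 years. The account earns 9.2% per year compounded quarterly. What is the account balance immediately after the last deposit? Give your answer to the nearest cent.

This is an ordinary annuity: 44 deposits of €9,210.00 at the end of each quarter.
Periodic rate r = 0.092/4 per quarter; n is counted in quarters.
FV = PMT × [((1+r)^n − 1)/r] = 9,210 × [(1+r)^44 − 1] / r = €688,644.95

€688,644.95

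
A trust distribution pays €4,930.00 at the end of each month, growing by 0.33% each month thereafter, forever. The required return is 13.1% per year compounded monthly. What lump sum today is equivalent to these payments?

Periodic rate r = 0.131/12 per month.
Growing perpetuity (Gordon): PV = PMT₁ / (r − g) = 4,930 / (r − 0.0033) = €647,264.77.

€647,264.77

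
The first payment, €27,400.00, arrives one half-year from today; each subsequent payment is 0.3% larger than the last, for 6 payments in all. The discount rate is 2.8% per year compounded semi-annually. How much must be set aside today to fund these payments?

Periodic rate r = 0.028/2 per half-year; n is counted in half-years.
Growing ordinary annuity: PV = PMT₁ × [1 − ((1+g)/(1+r))^n] / (r − g) = 27,400 × [1 − ((1+0.003)/(1+r))^6] / (r − 0.003) = €157,796.24.

€157,796.24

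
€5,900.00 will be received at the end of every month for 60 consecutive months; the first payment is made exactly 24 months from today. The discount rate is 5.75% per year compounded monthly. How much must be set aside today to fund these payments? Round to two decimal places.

€275,057.25

Ordinary annuity of 60 payments, first payment at period 24.
Periodic rate r = 0.0575/12 per month; n is counted in months.
The ordinary-annuity PV formula values the stream one period before the first payment (period 23); discount that back 23 periods:
PV₀ = 5,900 × [1 − (1+r)^−60] / r × (1+r)^−23 = €275,057.25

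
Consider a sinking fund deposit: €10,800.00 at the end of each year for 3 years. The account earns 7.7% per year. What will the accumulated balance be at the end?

€34,958.83

This is an ordinary annuity: 3 deposits of €10,800.00 at the end of each year.
Periodic rate r = 0.077 per year.
FV = PMT × [((1+r)^n − 1)/r] = 10,800 × [(1+r)^3 − 1] / r = €34,958.83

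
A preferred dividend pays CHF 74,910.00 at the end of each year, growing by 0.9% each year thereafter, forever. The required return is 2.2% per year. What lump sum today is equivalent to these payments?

CHF 5,762,307.69

Periodic rate r = 0.022 per year.
Growing perpetuity (Gordon): PV = PMT₁ / (r − g) = 74,910 / (r − 0.009) = CHF 5,762,307.69.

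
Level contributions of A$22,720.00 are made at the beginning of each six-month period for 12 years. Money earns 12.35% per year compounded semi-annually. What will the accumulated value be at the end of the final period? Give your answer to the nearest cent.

This is an annuity due: 24 deposits of A$22,720.00 at the beginning of each six-month period.
Periodic rate r = 0.1235/2 per half-year; n is counted in half-years.
FV = PMT × [((1+r)^n − 1)/r] × (1+r) = 22,720 × [(1+r)^24 − 1] / r × (1+r) = A$1,254,959.28

A$1,254,959.28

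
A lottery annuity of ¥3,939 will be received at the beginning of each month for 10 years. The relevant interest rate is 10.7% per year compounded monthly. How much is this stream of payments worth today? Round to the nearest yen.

¥292,092

This is an annuity due: 120 payments of ¥3,939 at the beginning of each month.
Periodic rate r = 0.107/12 per month; n is counted in months.
PV = PMT × [(1 − (1+r)^−n)/r] × (1+r) = 3,939 × [1 − (1+r)^−120] / r × (1+r) = ¥292,092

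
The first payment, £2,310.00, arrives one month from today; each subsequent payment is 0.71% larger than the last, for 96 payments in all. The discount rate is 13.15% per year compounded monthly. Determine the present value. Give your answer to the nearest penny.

Periodic rate r = 0.1315/12 per month; n is counted in months.
Growing ordinary annuity: PV = PMT₁ × [1 − ((1+g)/(1+r))^n] / (r − g) = 2,310 × [1 − ((1+0.0071)/(1+r))^96] / (r − 0.0071) = £183,951.78.

£183,951.78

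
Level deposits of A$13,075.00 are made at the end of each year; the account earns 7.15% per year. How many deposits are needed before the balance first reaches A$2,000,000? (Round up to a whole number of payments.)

36 payments

Periodic rate r = 0.0715 per year.
Ordinary annuity FV: 2,000,000 = 13,075 × [((1+r)^n − 1)/r].
(1+r)^n = 1 + 2,000,000 × r / 13,075, so n = ln(1 + 2,000,000·r/13,075) / ln(1+r) = 35.91.
Round up to a whole number of payments: n = 36.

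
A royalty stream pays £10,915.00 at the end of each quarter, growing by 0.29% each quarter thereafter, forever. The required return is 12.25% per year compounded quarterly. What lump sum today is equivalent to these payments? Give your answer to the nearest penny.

£393,688.01

Periodic rate r = 0.1225/4 per quarter.
Growing perpetuity (Gordon): PV = PMT₁ / (r − g) = 10,915 / (r − 0.0029) = £393,688.01.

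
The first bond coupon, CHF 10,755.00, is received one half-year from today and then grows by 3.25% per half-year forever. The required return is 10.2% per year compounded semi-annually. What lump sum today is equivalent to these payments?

Periodic rate r = 0.102/2 per half-year.
Growing perpetuity (Gordon): PV = PMT₁ / (r − g) = 10,755 / (r − 0.0325) = CHF 581,351.35.

CHF 581,351.35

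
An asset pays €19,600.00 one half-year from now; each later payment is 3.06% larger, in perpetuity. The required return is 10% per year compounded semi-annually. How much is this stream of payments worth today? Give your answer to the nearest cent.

Periodic rate r = 0.1/2 per half-year.
Growing perpetuity (Gordon): PV = PMT₁ / (r − g) = 19,600 / (r − 0.0306) = €1,010,309.28.

€1,010,309.28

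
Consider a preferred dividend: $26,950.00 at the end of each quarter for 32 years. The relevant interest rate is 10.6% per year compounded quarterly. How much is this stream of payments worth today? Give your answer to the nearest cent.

This is an ordinary annuity: 128 payments of $26,950.00 at the end of each quarter.
Periodic rate r = 0.106/4 per quarter; n is counted in quarters.
PV = PMT × [(1 − (1+r)^−n)/r] = 26,950 × [1 − (1+r)^−128] / r = $981,223.66

$981,223.66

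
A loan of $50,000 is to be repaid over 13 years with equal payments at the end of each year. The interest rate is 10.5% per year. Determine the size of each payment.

Level ordinary annuity; solve PV = PMT × [(1 − (1+r)^−n)/r] for PMT.
Periodic rate r = 0.105 per year.
With n = 13: PMT = 50,000 / ([(1 − (1+r)^−n)/r]) = $7,222.26

$7,222.26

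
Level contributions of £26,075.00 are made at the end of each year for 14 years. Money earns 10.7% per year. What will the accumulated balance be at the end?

This is an ordinary annuity: 14 deposits of £26,075.00 at the end of each year.
Periodic rate r = 0.107 per year.
FV = PMT × [((1+r)^n − 1)/r] = 26,075 × [(1+r)^14 − 1] / r = £767,671.81

£767,671.81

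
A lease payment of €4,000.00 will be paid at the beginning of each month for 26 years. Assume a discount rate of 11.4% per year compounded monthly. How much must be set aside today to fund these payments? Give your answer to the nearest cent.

€402,805.71

This is an annuity due: 312 payments of €4,000.00 at the beginning of each month.
Periodic rate r = 0.114/12 per month; n is counted in months.
PV = PMT × [(1 − (1+r)^−n)/r] × (1+r) = 4,000 × [1 − (1+r)^−312] / r × (1+r) = €402,805.71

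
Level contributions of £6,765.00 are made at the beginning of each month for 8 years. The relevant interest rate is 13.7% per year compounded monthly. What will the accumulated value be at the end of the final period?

This is an annuity due: 96 deposits of £6,765.00 at the beginning of each month.
Periodic rate r = 0.137/12 per month; n is counted in months.
FV = PMT × [((1+r)^n − 1)/r] × (1+r) = 6,765 × [(1+r)^96 − 1] / r × (1+r) = £1,182,848.71

£1,182,848.71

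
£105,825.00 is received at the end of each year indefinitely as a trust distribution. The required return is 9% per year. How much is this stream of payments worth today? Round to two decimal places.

Periodic rate r = 0.09 per year.
Level perpetuity: PV = PMT / r = 105,825 / (0.09) = £1,175,833.33.

£1,175,833.33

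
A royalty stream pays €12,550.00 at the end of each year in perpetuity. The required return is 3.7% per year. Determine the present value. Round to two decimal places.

Periodic rate r = 0.037 per year.
Level perpetuity: PV = PMT / r = 12,550 / (0.037) = €339,189.19.

€339,189.19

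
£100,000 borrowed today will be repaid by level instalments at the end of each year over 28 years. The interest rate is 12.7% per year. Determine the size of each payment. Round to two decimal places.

Level ordinary annuity; solve PV = PMT × [(1 − (1+r)^−n)/r] for PMT.
Periodic rate r = 0.127 per year.
With n = 28: PMT = 100,000 / ([(1 − (1+r)^−n)/r]) = £13,162.89

£13,162.89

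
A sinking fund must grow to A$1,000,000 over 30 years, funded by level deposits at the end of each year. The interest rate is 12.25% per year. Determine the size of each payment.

A$3,947.48

Level ordinary annuity; solve FV = PMT × [((1+r)^n − 1)/r] for PMT.
Periodic rate r = 0.1225 per year.
With n = 30: PMT = 1,000,000 / ([((1+r)^n − 1)/r]) = A$3,947.48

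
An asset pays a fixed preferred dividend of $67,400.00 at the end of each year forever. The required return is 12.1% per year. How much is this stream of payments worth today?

$557,024.79

Periodic rate r = 0.121 per year.
Level perpetuity: PV = PMT / r = 67,400 / (0.121) = $557,024.79.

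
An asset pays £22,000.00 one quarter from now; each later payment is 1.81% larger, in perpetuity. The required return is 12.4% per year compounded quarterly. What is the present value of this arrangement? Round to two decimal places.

£1,705,426.36

Periodic rate r = 0.124/4 per quarter.
Growing perpetuity (Gordon): PV = PMT₁ / (r − g) = 22,000 / (r − 0.0181) = £1,705,426.36.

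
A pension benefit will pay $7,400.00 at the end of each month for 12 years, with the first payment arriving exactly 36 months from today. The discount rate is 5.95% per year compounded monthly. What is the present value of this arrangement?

Ordinary annuity of 144 payments, first payment at period 36.
Periodic rate r = 0.0595/12 per month; n is counted in months.
The ordinary-annuity PV formula values the stream one period before the first payment (period 35); discount that back 35 periods:
PV₀ = 7,400 × [1 − (1+r)^−144] / r × (1+r)^−35 = $639,467.99

$639,467.99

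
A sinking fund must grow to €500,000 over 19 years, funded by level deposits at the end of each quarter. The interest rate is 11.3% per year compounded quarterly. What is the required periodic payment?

€1,932.78

Level ordinary annuity; solve FV = PMT × [((1+r)^n − 1)/r] for PMT.
Periodic rate r = 0.113/4 per quarter; n is counted in quarters.
With n = 76: PMT = 500,000 / ([((1+r)^n − 1)/r]) = €1,932.78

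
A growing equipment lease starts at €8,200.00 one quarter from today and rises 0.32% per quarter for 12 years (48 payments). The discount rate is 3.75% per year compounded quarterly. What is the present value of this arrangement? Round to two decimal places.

€338,799.46

Periodic rate r = 0.0375/4 per quarter; n is counted in quarters.
Growing ordinary annuity: PV = PMT₁ × [1 − ((1+g)/(1+r))^n] / (r − g) = 8,200 × [1 − ((1+0.0032)/(1+r))^48] / (r − 0.0032) = €338,799.46.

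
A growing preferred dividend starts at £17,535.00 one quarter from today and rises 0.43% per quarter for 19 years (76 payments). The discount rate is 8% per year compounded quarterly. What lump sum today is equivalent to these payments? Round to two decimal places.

Periodic rate r = 0.08/4 per quarter; n is counted in quarters.
Growing ordinary annuity: PV = PMT₁ × [1 − ((1+g)/(1+r))^n] / (r − g) = 17,535 × [1 − ((1+0.0043)/(1+r))^76] / (r − 0.0043) = £773,308.19.

£773,308.19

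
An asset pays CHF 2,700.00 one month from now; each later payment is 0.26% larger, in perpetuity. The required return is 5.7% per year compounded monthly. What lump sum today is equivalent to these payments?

Periodic rate r = 0.057/12 per month.
Growing perpetuity (Gordon): PV = PMT₁ / (r − g) = 2,700 / (r − 0.0026) = CHF 1,255,813.95.

CHF 1,255,813.95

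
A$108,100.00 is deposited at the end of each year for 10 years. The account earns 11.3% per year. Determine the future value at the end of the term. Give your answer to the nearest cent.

A$1,833,971.21

This is an ordinary annuity: 10 deposits of A$108,100.00 at the end of each year.
Periodic rate r = 0.113 per year.
FV = PMT × [((1+r)^n − 1)/r] = 108,100 × [(1+r)^10 − 1] / r = A$1,833,971.21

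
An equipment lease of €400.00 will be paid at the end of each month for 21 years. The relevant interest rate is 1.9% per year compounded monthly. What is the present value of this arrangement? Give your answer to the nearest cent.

This is an ordinary annuity: 252 payments of €400.00 at the end of each month.
Periodic rate r = 0.019/12 per month; n is counted in months.
PV = PMT × [(1 − (1+r)^−n)/r] = 400 × [1 − (1+r)^−252] / r = €83,064.64

€83,064.64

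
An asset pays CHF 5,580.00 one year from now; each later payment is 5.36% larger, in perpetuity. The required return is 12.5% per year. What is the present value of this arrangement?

Periodic rate r = 0.125 per year.
Growing perpetuity (Gordon): PV = PMT₁ / (r − g) = 5,580 / (r − 0.0536) = CHF 78,151.26.

CHF 78,151.26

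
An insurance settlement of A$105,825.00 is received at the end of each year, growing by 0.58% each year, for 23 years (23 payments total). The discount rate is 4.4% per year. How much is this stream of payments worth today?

A$1,594,900.74

Periodic rate r = 0.044 per year.
Growing ordinary annuity: PV = PMT₁ × [1 − ((1+g)/(1+r))^n] / (r − g) = 105,825 × [1 − ((1+0.0058)/(1+r))^23] / (r − 0.0058) = A$1,594,900.74.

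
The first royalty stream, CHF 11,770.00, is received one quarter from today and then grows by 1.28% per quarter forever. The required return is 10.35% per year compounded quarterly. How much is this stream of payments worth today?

CHF 900,191.20

Periodic rate r = 0.1035/4 per quarter.
Growing perpetuity (Gordon): PV = PMT₁ / (r − g) = 11,770 / (r − 0.0128) = CHF 900,191.20.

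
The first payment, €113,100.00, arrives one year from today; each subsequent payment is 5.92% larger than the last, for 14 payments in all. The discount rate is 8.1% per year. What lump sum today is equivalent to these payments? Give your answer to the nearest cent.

Periodic rate r = 0.081 per year.
Growing ordinary annuity: PV = PMT₁ × [1 − ((1+g)/(1+r))^n] / (r − g) = 113,100 × [1 − ((1+0.0592)/(1+r))^14] / (r − 0.0592) = €1,287,414.22.

€1,287,414.22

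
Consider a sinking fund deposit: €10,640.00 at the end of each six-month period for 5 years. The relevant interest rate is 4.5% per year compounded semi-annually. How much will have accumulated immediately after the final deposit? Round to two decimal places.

€117,845.53

This is an ordinary annuity: 10 deposits of €10,640.00 at the end of each six-month period.
Periodic rate r = 0.045/2 per half-year; n is counted in half-years.
FV = PMT × [((1+r)^n − 1)/r] = 10,640 × [(1+r)^10 − 1] / r = €117,845.53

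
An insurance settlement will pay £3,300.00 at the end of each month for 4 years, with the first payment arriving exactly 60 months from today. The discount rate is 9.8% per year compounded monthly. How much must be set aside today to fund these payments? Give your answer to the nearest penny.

Ordinary annuity of 48 payments, first payment at period 60.
Periodic rate r = 0.098/12 per month; n is counted in months.
The ordinary-annuity PV formula values the stream one period before the first payment (period 59); discount that back 59 periods:
PV₀ = 3,300 × [1 − (1+r)^−48] / r × (1+r)^−59 = £80,827.41

£80,827.41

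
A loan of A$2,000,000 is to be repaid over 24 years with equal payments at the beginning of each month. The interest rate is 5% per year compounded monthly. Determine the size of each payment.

Level annuity due; solve PV = PMT × [(1 − (1+r)^−n)/r] × (1+r) for PMT.
Periodic rate r = 0.05/12 per month; n is counted in months.
With n = 288: PMT = 2,000,000 / ([(1 − (1+r)^−n)/r] × (1+r)) = A$11,888.42

A$11,888.42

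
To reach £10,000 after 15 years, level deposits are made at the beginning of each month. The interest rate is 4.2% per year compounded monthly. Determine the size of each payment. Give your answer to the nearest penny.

£39.84

Level annuity due; solve FV = PMT × [((1+r)^n − 1)/r] × (1+r) for PMT.
Periodic rate r = 0.042/12 per month; n is counted in months.
With n = 180: PMT = 10,000 / ([((1+r)^n − 1)/r] × (1+r)) = £39.84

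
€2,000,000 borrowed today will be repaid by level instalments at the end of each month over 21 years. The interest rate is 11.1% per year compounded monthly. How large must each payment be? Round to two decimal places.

Level ordinary annuity; solve PV = PMT × [(1 − (1+r)^−n)/r] for PMT.
Periodic rate r = 0.111/12 per month; n is counted in months.
With n = 252: PMT = 2,000,000 / ([(1 − (1+r)^−n)/r]) = €20,515.56

€20,515.56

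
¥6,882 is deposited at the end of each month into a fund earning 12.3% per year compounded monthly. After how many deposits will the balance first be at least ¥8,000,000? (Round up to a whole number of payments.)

Periodic rate r = 0.123/12 per month; n is counted in months.
Ordinary annuity FV: 8,000,000 = 6,882 × [((1+r)^n − 1)/r].
(1+r)^n = 1 + 8,000,000 × r / 6,882, so n = ln(1 + 8,000,000·r/6,882) / ln(1+r) = 250.88.
Round up to a whole number of payments: n = 251.

251 payments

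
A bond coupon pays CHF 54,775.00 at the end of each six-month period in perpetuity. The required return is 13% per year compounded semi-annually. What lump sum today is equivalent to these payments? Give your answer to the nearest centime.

CHF 842,692.31

Periodic rate r = 0.13/2 per half-year.
Level perpetuity: PV = PMT / r = 54,775 / (0.13/2) = CHF 842,692.31.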